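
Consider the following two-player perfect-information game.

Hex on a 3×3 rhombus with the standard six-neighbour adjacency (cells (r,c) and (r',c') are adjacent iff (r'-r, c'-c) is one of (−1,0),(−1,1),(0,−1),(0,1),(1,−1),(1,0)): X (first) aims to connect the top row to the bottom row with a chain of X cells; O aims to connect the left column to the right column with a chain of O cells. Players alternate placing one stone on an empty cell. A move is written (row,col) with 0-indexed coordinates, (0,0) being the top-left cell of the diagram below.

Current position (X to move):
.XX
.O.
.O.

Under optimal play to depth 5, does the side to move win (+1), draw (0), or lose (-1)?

value(.XX/.O./.O., X) = -1

[.XX/.O./.O.] X move#1: (0,0):-1/XXX/.O./.O.*, (1,0):-1/.XX/XO./.O., (1,2):-1/.XX/.OX/.O., (2,0):-1/.XX/.O./XO., (2,2):-1/.XX/.O./.OX
[XXX/.O./.O.] O move#2: (1,0):+1/XXX/OO./.O.*, (1,2):+1/XXX/.OO/.O., (2,0):+1/XXX/.O./OO., (2,2):+1/XXX/.O./.OO
[XXX/OO./.O.] X move#3: (1,2):-1/XXX/OOX/.O.*, (2,0):-1/XXX/OO./XO., (2,2):-1/XXX/OO./.OX
[XXX/OOX/.O.] O move#4: (2,0):-1/XXX/OOX/OO., (2,2):+1/XXX/OOX/.OO*
[XXX/OOX/.OO] end (terminal -1, X#5); searched .XX/.O./.O. to 5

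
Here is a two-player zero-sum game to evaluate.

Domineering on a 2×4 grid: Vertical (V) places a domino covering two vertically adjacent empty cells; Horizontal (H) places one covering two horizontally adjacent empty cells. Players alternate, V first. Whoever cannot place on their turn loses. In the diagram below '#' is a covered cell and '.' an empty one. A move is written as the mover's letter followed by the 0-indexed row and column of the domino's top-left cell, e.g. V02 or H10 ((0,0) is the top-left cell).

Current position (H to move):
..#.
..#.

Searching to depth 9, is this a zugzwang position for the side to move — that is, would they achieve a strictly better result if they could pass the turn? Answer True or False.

ply 1, H at ..#./..#. | H00=+1→###./..#.*; H10=+1→..#./###.
ply 2, V at ###./..#. | V03=-1→####/..##*
ply 3, H at ####/..## | H10=+1→####/####*
ply 4: ####/#### is terminal -1 (V); from ..#./..#. depth 9
pass branch (V moves first from the same position):
  | ply 1, V at ..#./..#. | V00=+1→#.#./#.#.*; V01=+1→.##./.##.; V03=-1→..##/..##
  | ply 2: #.#./#.#. is terminal -1 (H); from ..#./..#. depth 9
H moving scores +1; H passing scores -1

zugzwang(..#./..#., H) = False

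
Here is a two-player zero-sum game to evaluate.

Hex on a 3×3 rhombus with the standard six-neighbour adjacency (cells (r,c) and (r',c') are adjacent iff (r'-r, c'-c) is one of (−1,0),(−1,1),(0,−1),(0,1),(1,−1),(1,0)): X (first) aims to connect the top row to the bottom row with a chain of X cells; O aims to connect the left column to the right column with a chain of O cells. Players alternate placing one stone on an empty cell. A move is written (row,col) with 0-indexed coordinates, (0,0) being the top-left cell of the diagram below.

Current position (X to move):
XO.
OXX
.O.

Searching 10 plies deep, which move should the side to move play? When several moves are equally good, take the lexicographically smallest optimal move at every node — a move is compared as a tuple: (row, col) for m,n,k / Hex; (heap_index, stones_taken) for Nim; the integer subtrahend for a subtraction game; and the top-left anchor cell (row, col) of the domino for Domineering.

X's best at [XO./OXX/.O.]: (0,2)

p1 X@[XO./OXX/.O.]: (0,2)[XOX/OXX/.O.]+1* (2,0)[XO./OXX/XO.]-1 (2,2)[XO./OXX/.OX]-1
p2 O@[XOX/OXX/.O.]: (2,0)[XOX/OXX/OO.]-1* (2,2)[XOX/OXX/.OO]-1
p3 X@[XOX/OXX/OO.]: (2,2)[XOX/OXX/OOX]+1*
p4 O@[XOX/OXX/OOX] terminal -1; root [XO./OXX/.O.] d10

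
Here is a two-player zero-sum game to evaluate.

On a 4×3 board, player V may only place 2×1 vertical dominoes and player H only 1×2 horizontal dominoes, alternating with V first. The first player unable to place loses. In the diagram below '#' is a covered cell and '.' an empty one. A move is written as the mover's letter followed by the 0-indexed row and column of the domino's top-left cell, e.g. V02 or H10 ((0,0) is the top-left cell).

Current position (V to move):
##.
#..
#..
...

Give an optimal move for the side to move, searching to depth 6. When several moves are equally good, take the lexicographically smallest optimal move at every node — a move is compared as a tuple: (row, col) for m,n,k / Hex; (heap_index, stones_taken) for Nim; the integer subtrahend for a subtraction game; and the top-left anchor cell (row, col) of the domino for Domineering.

V's best at [##./#../#../...]: V11

ply 1, V at ##./#../#../... | V02=-1→###/#.#/#../...; V11=+1→##./##./##./...*; V12=+1→##./#.#/#.#/...; V21=+1→##./#../##./.#.; V22=+1→##./#../#.#/..#
ply 2, H at ##./##./##./... | H30=-1→##./##./##./##.*; H31=-1→##./##./##./.##
ply 3, V at ##./##./##./##. | V02=+1→###/###/##./##.*; V12=+1→##./###/###/##.; V22=+1→##./##./###/###
ply 4: ###/###/##./##. is terminal -1 (H); from ##./#../#../... depth 6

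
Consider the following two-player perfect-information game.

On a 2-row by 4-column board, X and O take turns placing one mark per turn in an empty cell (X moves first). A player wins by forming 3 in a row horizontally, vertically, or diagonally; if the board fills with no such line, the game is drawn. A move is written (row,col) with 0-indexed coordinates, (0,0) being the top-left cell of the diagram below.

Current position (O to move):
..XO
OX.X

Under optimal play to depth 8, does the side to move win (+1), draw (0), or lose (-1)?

[..XO/OX.X] O move#1: (0,0):-1/O.XO/OX.X, (0,1):-1/.OXO/OX.X, (1,2):+0/..XO/OXOX*
[..XO/OXOX] X move#2: (0,0):+0/X.XO/OXOX*, (0,1):+0/.XXO/OXOX
[X.XO/OXOX] O move#3: (0,1):+0/XOXO/OXOX*
[XOXO/OXOX] end (terminal +0, X#4); searched ..XO/OX.X to 8

value(..XO/OX.X, O) = 0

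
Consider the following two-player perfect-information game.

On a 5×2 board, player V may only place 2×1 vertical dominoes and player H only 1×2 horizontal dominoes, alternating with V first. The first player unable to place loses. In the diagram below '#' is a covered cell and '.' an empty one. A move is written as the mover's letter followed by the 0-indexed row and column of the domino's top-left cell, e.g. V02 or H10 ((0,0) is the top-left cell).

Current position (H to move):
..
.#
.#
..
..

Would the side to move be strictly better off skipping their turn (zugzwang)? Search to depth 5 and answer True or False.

zugzwang(../.#/.#/../.., H) = False

ply 1, H at ../.#/.#/../.. | H00=-1→##/.#/.#/../..; H30=+1→../.#/.#/##/..*; H40=+1→../.#/.#/../##
ply 2, V at ../.#/.#/##/.. | V00=-1→#./##/.#/##/..*; V10=-1→../##/##/##/..
ply 3, H at #./##/.#/##/.. | H40=+1→#./##/.#/##/##*
ply 4: #./##/.#/##/## is terminal -1 (V); from ../.#/.#/../.. depth 5
if H skipped the turn, V would face:
~ ply 1, V at ../.#/.#/../.. | V00=-1→#./##/.#/../..; V10=-1→../##/##/../..; V20=+1→../.#/##/#./..*; V30=+1→../.#/.#/#./#.; V31=+1→../.#/.#/.#/.#
~ ply 2, H at ../.#/##/#./.. | H00=-1→##/.#/##/#./..*; H40=-1→../.#/##/#./##
~ ply 3, V at ##/.#/##/#./.. | V31=+1→##/.#/##/##/.#*
~ ply 4: ##/.#/##/##/.# is terminal -1 (H); from ../.#/.#/../.. depth 5
compare (H): move=+1 vs pass=-1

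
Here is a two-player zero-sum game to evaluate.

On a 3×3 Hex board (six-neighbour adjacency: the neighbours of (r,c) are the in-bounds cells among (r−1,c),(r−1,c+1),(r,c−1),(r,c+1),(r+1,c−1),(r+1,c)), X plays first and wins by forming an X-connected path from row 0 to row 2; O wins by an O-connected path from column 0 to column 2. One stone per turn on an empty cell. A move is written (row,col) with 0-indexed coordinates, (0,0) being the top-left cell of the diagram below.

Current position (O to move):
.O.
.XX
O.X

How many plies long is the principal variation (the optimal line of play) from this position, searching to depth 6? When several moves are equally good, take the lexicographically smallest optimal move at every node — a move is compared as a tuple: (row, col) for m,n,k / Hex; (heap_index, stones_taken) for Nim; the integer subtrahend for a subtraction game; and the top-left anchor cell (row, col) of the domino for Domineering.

PV length from [.O./.XX/O.X]: 3 plies

[.O./.XX/O.X] O move#1: (0,0):-1/OO./.XX/O.X, (0,2):+1/.OO/.XX/O.X*, (1,0):-1/.O./OXX/O.X, (2,1):-1/.O./.XX/OOX
[.OO/.XX/O.X] X move#2: (0,0):-1/XOO/.XX/O.X*, (1,0):-1/.OO/XXX/O.X, (2,1):-1/.OO/.XX/OXX
[XOO/.XX/O.X] O move#3: (1,0):+1/XOO/OXX/O.X*, (2,1):-1/XOO/.XX/OOX
[XOO/OXX/O.X] end (terminal -1, X#4); searched .O./.XX/O.X to 6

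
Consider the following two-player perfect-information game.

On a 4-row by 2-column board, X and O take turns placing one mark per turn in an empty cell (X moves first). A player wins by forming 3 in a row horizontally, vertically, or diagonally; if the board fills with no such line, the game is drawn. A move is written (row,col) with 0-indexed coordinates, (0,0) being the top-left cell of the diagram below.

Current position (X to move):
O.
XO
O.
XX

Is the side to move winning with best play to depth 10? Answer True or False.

X winning at [O./XO/O./XX]: False

ply 1, X at O./XO/O./XX | (0,1)=+0→OX/XO/O./XX*; (2,1)=+0→O./XO/OX/XX
ply 2, O at OX/XO/O./XX | (2,1)=+0→OX/XO/OO/XX*
ply 3: OX/XO/OO/XX is terminal +0 (X); from O./XO/O./XX depth 10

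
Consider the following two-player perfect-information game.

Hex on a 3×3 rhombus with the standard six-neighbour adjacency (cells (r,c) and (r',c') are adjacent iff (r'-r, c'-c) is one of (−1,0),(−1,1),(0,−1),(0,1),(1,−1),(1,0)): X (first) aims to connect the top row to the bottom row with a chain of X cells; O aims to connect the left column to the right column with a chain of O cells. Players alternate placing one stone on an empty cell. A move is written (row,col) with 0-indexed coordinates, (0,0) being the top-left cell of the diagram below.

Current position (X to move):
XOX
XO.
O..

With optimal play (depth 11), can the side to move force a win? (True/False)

ply 1, X at XOX/XO./O.. | (1,2)=+1→XOX/XOX/O..*; (2,1)=-1→XOX/XO./OX.; (2,2)=-1→XOX/XO./O.X
ply 2, O at XOX/XOX/O.. | (2,1)=-1→XOX/XOX/OO.*; (2,2)=-1→XOX/XOX/O.O
ply 3, X at XOX/XOX/OO. | (2,2)=+1→XOX/XOX/OOX*
ply 4: XOX/XOX/OOX is terminal -1 (O); from XOX/XO./O.. depth 11

X winning at [XOX/XO./O..]: True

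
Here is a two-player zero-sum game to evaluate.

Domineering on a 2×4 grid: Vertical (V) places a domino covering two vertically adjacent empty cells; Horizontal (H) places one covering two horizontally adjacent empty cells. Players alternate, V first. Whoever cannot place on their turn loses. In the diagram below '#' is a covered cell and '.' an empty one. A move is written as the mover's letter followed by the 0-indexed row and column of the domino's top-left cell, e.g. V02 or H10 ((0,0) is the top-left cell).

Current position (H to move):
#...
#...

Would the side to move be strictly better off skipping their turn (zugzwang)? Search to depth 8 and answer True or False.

zugzwang(#.../#..., H) = False

p1 H@[#.../#...]: H01[###./#...]+1* H02[#.##/#...]+1 H11[#.../###.]+1 H12[#.../#.##]+1
p2 V@[###./#...]: V03[####/#..#]-1*
p3 H@[####/#..#]: H11[####/####]+1*
p4 V@[####/####] terminal -1; root [#.../#...] d8
pass branch (V moves first from the same position):
  | p1 V@[#.../#...]: V01[##../##..]-1 V02[#.#./#.#.]+1* V03[#..#/#..#]-1
  | p2 H@[#.#./#.#.] terminal -1; root [#.../#...] d8
H moving scores +1; H passing scores -1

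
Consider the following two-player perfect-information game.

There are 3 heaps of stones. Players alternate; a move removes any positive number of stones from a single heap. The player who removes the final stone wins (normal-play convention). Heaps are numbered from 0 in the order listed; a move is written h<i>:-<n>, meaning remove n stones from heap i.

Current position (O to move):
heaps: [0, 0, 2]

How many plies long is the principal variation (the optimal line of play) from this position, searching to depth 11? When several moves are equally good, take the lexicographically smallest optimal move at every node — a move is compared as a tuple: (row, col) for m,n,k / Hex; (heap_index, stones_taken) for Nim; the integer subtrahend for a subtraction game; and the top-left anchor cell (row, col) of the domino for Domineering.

[(0,0,2)] O move#1: h2:-1:-1/(0,0,1), h2:-2:+1/(0,0,0)*
[(0,0,0)] end (terminal -1, X#2); searched (0,0,2) to 11

PV length from [(0,0,2)]: 1 ply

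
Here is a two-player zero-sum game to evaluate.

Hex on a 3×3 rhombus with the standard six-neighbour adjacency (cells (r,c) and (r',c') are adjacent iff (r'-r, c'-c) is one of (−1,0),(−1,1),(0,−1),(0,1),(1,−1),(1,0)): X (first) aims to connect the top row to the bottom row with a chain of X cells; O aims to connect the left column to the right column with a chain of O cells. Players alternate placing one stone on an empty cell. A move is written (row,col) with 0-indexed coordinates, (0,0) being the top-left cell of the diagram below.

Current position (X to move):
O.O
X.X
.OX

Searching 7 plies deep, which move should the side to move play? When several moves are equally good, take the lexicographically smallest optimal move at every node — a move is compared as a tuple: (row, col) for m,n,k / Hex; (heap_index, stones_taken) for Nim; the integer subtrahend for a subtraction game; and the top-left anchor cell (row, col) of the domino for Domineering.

[O.O/X.X/.OX] X move#1: (0,1):+1/OXO/X.X/.OX*, (1,1):-1/O.O/XXX/.OX, (2,0):-1/O.O/X.X/XOX
[OXO/X.X/.OX] O move#2: (1,1):-1/OXO/XOX/.OX*, (2,0):-1/OXO/X.X/OOX
[OXO/XOX/.OX] X move#3: (2,0):+1/OXO/XOX/XOX*
[OXO/XOX/XOX] end (terminal -1, O#4); searched O.O/X.X/.OX to 7

X's best at [O.O/X.X/.OX]: (0,1)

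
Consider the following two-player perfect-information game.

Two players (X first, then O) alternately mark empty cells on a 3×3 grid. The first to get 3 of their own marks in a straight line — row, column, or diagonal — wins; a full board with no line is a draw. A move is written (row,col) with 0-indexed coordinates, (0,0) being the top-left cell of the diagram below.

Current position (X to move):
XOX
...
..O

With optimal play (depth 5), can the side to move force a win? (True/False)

[XOX/.../..O] X move#1: (1,0):+0/XOX/X../..O, (1,1):+0/XOX/.X./..O, (1,2):-1/XOX/..X/..O, (2,0):+1/XOX/.../X.O*, (2,1):+0/XOX/.../.XO
[XOX/.../X.O] O move#2: (1,0):-1/XOX/O../X.O*, (1,1):-1/XOX/.O./X.O, (1,2):-1/XOX/..O/X.O, (2,1):-1/XOX/.../XOO
[XOX/O../X.O] X move#3: (1,1):+1/XOX/OX./X.O*, (1,2):+0/XOX/O.X/X.O, (2,1):+0/XOX/O../XXO
[XOX/OX./X.O] end (terminal -1, O#4); searched XOX/.../..O to 5

X winning at [XOX/.../..O]: True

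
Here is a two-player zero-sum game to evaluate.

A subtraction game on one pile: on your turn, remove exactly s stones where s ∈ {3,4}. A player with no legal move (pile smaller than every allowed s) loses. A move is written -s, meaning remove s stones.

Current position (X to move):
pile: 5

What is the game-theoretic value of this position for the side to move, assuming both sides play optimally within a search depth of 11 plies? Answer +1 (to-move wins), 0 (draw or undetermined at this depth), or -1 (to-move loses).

p1 X@[5]: -3[2]+1* -4[1]+1
p2 O@[2] terminal -1; root [5] d11

value(5, X) = +1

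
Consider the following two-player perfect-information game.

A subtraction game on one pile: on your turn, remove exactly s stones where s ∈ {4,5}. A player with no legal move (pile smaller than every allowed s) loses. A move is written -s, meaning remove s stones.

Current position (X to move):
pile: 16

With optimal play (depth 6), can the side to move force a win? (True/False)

X winning at [16]: True

[16] X move#1: -4:+1/12*, -5:+1/11
[12] O move#2: -4:-1/8*, -5:-1/7
[8] X move#3: -4:-1/4, -5:+1/3*
[3] end (terminal -1, O#4); searched 16 to 6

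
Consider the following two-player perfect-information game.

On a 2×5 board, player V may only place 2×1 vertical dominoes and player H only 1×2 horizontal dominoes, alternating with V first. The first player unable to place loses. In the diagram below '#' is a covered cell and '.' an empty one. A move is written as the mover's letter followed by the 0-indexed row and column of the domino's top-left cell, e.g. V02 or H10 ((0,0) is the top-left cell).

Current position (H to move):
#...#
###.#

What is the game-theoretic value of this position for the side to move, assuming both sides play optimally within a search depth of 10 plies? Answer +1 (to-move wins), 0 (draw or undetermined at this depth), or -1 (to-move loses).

ply 1, H at #...#/###.# | H01=-1→###.#/###.#; H02=+1→#.###/###.#*
ply 2: #.###/###.# is terminal -1 (V); from #...#/###.# depth 10

value(#...#/###.#, H) = +1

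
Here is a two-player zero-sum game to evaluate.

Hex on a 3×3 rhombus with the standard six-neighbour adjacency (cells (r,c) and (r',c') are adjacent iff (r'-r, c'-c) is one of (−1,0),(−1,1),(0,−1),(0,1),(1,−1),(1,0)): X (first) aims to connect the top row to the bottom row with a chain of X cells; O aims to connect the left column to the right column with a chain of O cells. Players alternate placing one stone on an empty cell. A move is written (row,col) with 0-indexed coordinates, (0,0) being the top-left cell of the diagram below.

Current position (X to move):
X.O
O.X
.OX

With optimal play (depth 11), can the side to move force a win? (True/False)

X winning at [X.O/O.X/.OX]: False

[X.O/O.X/.OX] X move#1: (0,1):-1/XXO/O.X/.OX*, (1,1):-1/X.O/OXX/.OX, (2,0):-1/X.O/O.X/XOX
[XXO/O.X/.OX] O move#2: (1,1):+1/XXO/OOX/.OX*, (2,0):-1/XXO/O.X/OOX
[XXO/OOX/.OX] end (terminal -1, X#3); searched X.O/O.X/.OX to 11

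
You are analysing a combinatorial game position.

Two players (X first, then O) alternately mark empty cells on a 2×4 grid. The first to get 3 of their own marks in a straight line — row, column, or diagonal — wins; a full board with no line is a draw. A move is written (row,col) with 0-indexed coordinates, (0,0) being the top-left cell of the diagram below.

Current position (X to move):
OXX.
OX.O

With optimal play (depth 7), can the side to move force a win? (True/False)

ply 1, X at OXX./OX.O | (0,3)=+1→OXXX/OX.O*; (1,2)=+0→OXX./OXXO
ply 2: OXXX/OX.O is terminal -1 (O); from OXX./OX.O depth 7

X winning at [OXX./OX.O]: True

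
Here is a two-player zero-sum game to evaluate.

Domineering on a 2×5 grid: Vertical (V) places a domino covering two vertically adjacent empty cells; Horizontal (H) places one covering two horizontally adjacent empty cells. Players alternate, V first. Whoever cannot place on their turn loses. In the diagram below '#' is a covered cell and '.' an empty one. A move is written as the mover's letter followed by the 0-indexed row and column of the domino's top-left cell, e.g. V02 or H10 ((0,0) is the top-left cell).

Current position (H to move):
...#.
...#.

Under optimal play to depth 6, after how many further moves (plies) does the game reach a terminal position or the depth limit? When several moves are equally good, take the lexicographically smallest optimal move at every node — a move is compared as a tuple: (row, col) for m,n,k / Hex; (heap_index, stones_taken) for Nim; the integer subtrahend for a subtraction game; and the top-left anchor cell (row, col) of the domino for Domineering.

PV length from [...#./...#.]: 4 plies

[...#./...#.] H move#1: H00:-1/##.#./...#.*, H01:-1/.###./...#., H10:-1/...#./##.#., H11:-1/...#./.###.
[##.#./...#.] V move#2: V02:+1/####./..##.*, V04:-1/##.##/...##
[####./..##.] H move#3: H10:-1/####./####.*
[####./####.] V move#4: V04:+1/#####/#####*
[#####/#####] end (terminal -1, H#5); searched ...#./...#. to 6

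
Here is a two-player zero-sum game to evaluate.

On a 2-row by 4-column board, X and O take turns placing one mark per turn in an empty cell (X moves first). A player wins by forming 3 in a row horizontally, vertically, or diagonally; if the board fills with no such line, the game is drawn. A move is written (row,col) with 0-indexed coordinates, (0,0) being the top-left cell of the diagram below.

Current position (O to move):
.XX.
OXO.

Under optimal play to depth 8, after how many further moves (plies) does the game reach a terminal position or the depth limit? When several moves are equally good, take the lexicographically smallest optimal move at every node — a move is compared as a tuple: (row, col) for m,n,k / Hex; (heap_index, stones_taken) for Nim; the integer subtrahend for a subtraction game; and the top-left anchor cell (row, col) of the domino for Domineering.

PV length from [.XX./OXO.]: 2 plies

ply 1, O at .XX./OXO. | (0,0)=-1→OXX./OXO.*; (0,3)=-1→.XXO/OXO.; (1,3)=-1→.XX./OXOO
ply 2, X at OXX./OXO. | (0,3)=+1→OXXX/OXO.*; (1,3)=+0→OXX./OXOX
ply 3: OXXX/OXO. is terminal -1 (O); from .XX./OXO. depth 8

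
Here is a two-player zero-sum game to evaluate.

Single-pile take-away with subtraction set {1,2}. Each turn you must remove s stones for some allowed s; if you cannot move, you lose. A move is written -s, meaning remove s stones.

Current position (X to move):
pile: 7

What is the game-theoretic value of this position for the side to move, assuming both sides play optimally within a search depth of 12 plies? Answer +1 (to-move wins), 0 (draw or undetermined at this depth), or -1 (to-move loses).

value(7, X) = +1

p1 X@[7]: -1[6]+1* -2[5]-1
p2 O@[6]: -1[5]-1* -2[4]-1
p3 X@[5]: -1[4]-1 -2[3]+1*
p4 O@[3]: -1[2]-1* -2[1]-1
p5 X@[2]: -1[1]-1 -2[0]+1*
p6 O@[0] terminal -1; root [7] d12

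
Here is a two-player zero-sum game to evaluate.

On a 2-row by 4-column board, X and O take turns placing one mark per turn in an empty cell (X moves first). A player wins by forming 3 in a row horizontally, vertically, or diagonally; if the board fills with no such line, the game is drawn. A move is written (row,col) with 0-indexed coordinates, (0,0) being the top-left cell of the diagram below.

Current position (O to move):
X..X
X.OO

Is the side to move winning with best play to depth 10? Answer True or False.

O winning at [X..X/X.OO]: True

ply 1, O at X..X/X.OO | (0,1)=+0→XO.X/X.OO; (0,2)=+0→X.OX/X.OO; (1,1)=+1→X..X/XOOO*
ply 2: X..X/XOOO is terminal -1 (X); from X..X/X.OO depth 10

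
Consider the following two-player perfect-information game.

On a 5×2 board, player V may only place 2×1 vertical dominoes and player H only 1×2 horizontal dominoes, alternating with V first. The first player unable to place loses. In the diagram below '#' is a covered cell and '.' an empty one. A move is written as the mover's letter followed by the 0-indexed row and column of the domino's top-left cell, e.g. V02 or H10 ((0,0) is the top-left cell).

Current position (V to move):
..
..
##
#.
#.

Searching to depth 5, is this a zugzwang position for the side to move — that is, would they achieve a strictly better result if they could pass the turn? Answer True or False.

zugzwang(../../##/#./#., V) = False

ply 1, V at ../../##/#./#. | V00=+1→#./#./##/#./#.*; V01=+1→.#/.#/##/#./#.; V31=-1→../../##/##/##
ply 2: #./#./##/#./#. is terminal -1 (H); from ../../##/#./#. depth 5
if V skipped the turn, H would face:
~ ply 1, H at ../../##/#./#. | H00=+1→##/../##/#./#.*; H10=+1→../##/##/#./#.
~ ply 2, V at ##/../##/#./#. | V31=-1→##/../##/##/##*
~ ply 3, H at ##/../##/##/## | H10=+1→##/##/##/##/##*
~ ply 4: ##/##/##/##/## is terminal -1 (V); from ../../##/#./#. depth 5
compare (V): move=+1 vs pass=-1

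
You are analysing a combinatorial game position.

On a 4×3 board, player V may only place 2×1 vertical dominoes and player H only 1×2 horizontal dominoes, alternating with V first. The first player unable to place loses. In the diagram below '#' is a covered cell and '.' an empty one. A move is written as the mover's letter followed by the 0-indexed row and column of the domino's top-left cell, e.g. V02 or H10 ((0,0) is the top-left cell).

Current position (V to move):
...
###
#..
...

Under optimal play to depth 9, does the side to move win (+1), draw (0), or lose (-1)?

value(.../###/#../..., V) = +1

[.../###/#../...] V move#1: V21:+1/.../###/##./.#.*, V22:-1/.../###/#.#/..#
[.../###/##./.#.] H move#2: H00:-1/##./###/##./.#.*, H01:-1/.##/###/##./.#.
[##./###/##./.#.] V move#3: V22:+1/##./###/###/.##*
[##./###/###/.##] end (terminal -1, H#4); searched .../###/#../... to 9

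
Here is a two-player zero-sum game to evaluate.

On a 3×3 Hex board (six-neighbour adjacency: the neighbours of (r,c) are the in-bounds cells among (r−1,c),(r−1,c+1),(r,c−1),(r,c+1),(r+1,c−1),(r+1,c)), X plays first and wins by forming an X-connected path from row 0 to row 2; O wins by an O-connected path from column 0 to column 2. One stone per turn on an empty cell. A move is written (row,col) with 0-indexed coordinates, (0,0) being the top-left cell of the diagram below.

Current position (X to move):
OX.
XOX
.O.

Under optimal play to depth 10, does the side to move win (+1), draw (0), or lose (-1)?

p1 X@[OX./XOX/.O.]: (0,2)[OXX/XOX/.O.]+1* (2,0)[OX./XOX/XO.]+1 (2,2)[OX./XOX/.OX]+1
p2 O@[OXX/XOX/.O.]: (2,0)[OXX/XOX/OO.]-1* (2,2)[OXX/XOX/.OO]-1
p3 X@[OXX/XOX/OO.]: (2,2)[OXX/XOX/OOX]+1*
p4 O@[OXX/XOX/OOX] terminal -1; root [OX./XOX/.O.] d10

value(OX./XOX/.O., X) = +1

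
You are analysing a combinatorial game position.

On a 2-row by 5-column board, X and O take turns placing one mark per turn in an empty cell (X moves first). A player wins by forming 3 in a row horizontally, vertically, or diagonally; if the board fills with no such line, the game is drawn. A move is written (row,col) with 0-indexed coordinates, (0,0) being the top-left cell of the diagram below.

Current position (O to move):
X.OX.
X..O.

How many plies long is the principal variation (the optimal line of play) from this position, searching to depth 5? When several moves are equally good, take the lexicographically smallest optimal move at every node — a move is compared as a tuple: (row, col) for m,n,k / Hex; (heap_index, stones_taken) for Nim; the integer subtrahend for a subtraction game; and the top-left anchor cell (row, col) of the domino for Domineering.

PV length from [X.OX./X..O.]: 5 plies

[X.OX./X..O.] O move#1: (0,1):+0/XOOX./X..O., (0,4):+0/X.OXO/X..O., (1,1):+0/X.OX./XO.O., (1,2):+1/X.OX./X.OO.*, (1,4):+0/X.OX./X..OO
[X.OX./X.OO.] X move#2: (0,1):-1/XXOX./X.OO.*, (0,4):-1/X.OXX/X.OO., (1,1):-1/X.OX./XXOO., (1,4):-1/X.OX./X.OOX
[XXOX./X.OO.] O move#3: (0,4):+1/XXOXO/X.OO.*, (1,1):+1/XXOX./XOOO., (1,4):+1/XXOX./X.OOO
[XXOXO/X.OO.] X move#4: (1,1):-1/XXOXO/XXOO.*, (1,4):-1/XXOXO/X.OOX
[XXOXO/XXOO.] O move#5: (1,4):+1/XXOXO/XXOOO*
[XXOXO/XXOOO] end (terminal -1, X#6); searched X.OX./X..O. to 5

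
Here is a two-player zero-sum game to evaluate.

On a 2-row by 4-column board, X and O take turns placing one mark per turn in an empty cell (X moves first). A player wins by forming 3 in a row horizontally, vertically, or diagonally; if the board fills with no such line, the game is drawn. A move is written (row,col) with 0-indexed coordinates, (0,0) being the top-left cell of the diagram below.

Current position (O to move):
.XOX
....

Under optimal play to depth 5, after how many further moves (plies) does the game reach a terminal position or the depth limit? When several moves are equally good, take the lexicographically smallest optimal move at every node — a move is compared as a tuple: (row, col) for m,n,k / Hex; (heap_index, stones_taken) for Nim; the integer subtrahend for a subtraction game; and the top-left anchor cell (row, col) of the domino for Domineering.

PV length from [.XOX/....]: 5 plies

p1 O@[.XOX/....]: (0,0)[OXOX/....]+0* (1,0)[.XOX/O...]+0 (1,1)[.XOX/.O..]+0 (1,2)[.XOX/..O.]+0 (1,3)[.XOX/...O]+0
p2 X@[OXOX/....]: (1,0)[OXOX/X...]+0* (1,1)[OXOX/.X..]+0 (1,2)[OXOX/..X.]+0 (1,3)[OXOX/...X]+0
p3 O@[OXOX/X...]: (1,1)[OXOX/XO..]+0* (1,2)[OXOX/X.O.]+0 (1,3)[OXOX/X..O]+0
p4 X@[OXOX/XO..]: (1,2)[OXOX/XOX.]+0* (1,3)[OXOX/XO.X]+0
p5 O@[OXOX/XOX.]: (1,3)[OXOX/XOXO]+0*
p6 X@[OXOX/XOXO] terminal +0; root [.XOX/....] d5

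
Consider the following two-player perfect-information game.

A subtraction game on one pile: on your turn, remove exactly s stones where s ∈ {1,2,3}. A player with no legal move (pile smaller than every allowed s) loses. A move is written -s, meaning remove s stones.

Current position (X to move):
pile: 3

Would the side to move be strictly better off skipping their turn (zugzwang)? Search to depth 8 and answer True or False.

p1 X@[3]: -1[2]-1 -2[1]-1 -3[0]+1*
p2 O@[0] terminal -1; root [3] d8
suppose X passes — search the same position with O to move:
pass> p1 O@[3]: -1[2]-1 -2[1]-1 -3[0]+1*
pass> p2 X@[0] terminal -1; root [3] d8
for X: play +1, pass -1

zugzwang(3, X) = False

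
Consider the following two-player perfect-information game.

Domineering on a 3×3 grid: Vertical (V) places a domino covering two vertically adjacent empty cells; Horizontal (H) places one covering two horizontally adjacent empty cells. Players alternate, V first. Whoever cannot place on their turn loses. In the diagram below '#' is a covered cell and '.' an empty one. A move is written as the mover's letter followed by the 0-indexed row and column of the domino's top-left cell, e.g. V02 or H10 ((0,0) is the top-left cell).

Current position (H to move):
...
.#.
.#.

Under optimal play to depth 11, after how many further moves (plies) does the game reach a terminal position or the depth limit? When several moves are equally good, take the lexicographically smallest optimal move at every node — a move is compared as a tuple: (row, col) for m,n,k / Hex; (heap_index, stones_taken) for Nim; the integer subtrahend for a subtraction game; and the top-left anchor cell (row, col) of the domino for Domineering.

PV length from [.../.#./.#.]: 2 plies

p1 H@[.../.#./.#.]: H00[##./.#./.#.]-1* H01[.##/.#./.#.]-1
p2 V@[##./.#./.#.]: V02[###/.##/.#.]+1* V10[##./##./##.]+1 V12[##./.##/.##]+1
p3 H@[###/.##/.#.] terminal -1; root [.../.#./.#.] d11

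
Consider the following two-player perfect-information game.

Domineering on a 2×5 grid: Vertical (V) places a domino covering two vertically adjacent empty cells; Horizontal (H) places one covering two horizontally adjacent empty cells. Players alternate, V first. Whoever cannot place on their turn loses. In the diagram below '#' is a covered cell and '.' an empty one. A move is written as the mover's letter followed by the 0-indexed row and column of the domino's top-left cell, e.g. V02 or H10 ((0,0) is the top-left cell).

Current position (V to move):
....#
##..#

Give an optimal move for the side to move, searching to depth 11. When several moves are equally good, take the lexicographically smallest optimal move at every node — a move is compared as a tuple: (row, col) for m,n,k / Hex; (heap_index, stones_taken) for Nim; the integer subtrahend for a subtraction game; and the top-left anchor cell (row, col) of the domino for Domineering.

[....#/##..#] V move#1: V02:+1/..#.#/###.#*, V03:-1/...##/##.##
[..#.#/###.#] H move#2: H00:-1/###.#/###.#*
[###.#/###.#] V move#3: V03:+1/#####/#####*
[#####/#####] end (terminal -1, H#4); searched ....#/##..# to 11

V's best at [....#/##..#]: V02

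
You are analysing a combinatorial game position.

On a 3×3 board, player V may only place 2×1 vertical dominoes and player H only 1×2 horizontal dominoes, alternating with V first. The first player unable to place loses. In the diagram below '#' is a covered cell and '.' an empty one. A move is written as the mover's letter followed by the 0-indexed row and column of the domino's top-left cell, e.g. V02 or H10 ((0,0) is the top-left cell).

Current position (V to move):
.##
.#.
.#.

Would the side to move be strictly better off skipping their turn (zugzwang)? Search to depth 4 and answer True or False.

zugzwang(.##/.#./.#., V) = False

ply 1, V at .##/.#./.#. | V00=+1→###/##./.#.*; V10=+1→.##/##./##.; V12=+1→.##/.##/.##
ply 2: ###/##./.#. is terminal -1 (H); from .##/.#./.#. depth 4
suppose V passes — search the same position with H to move:
pass> ply 1: .##/.#./.#. is terminal -1 (H); from .##/.#./.#. depth 4
for V: play +1, pass +1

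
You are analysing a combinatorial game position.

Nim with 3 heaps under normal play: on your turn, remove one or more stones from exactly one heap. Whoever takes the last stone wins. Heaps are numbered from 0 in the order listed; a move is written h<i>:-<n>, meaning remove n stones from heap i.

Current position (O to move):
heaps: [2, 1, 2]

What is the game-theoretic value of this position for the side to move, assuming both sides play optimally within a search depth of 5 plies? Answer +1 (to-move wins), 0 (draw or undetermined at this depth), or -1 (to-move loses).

ply 1, O at (2,1,2) | h0:-1=-1→(1,1,2); h0:-2=-1→(0,1,2); h1:-1=+1→(2,0,2)*; h2:-1=-1→(2,1,1); h2:-2=-1→(2,1,0)
ply 2, X at (2,0,2) | h0:-1=-1→(1,0,2)*; h0:-2=-1→(0,0,2); h2:-1=-1→(2,0,1); h2:-2=-1→(2,0,0)
ply 3, O at (1,0,2) | h0:-1=-1→(0,0,2); h2:-1=+1→(1,0,1)*; h2:-2=-1→(1,0,0)
ply 4, X at (1,0,1) | h0:-1=-1→(0,0,1)*; h2:-1=-1→(1,0,0)
ply 5, O at (0,0,1) | h2:-1=+1→(0,0,0)*
ply 6: (0,0,0) is terminal -1 (X); from (2,1,2) depth 5

value((2,1,2), O) = +1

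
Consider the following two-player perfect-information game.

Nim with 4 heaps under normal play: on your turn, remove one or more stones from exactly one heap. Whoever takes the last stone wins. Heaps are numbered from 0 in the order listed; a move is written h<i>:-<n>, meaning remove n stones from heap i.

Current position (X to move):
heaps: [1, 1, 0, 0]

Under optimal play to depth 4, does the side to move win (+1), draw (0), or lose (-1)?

p1 X@[(1,1,0,0)]: h0:-1[(0,1,0,0)]-1* h1:-1[(1,0,0,0)]-1
p2 O@[(0,1,0,0)]: h1:-1[(0,0,0,0)]+1*
p3 X@[(0,0,0,0)] terminal -1; root [(1,1,0,0)] d4

value((1,1,0,0), X) = -1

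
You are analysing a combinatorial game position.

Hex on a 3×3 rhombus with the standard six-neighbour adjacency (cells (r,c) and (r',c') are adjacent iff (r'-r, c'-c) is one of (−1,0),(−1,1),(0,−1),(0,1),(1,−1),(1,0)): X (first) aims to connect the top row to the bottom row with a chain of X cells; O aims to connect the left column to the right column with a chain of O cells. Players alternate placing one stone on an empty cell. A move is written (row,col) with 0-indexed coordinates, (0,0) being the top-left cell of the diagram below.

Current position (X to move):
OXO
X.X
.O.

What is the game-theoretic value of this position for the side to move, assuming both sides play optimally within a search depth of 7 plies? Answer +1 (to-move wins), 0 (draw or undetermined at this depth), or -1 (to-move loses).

value(OXO/X.X/.O., X) = +1

[OXO/X.X/.O.] X move#1: (1,1):+1/OXO/XXX/.O.*, (2,0):+1/OXO/X.X/XO., (2,2):+1/OXO/X.X/.OX
[OXO/XXX/.O.] O move#2: (2,0):-1/OXO/XXX/OO.*, (2,2):-1/OXO/XXX/.OO
[OXO/XXX/OO.] X move#3: (2,2):+1/OXO/XXX/OOX*
[OXO/XXX/OOX] end (terminal -1, O#4); searched OXO/X.X/.O. to 7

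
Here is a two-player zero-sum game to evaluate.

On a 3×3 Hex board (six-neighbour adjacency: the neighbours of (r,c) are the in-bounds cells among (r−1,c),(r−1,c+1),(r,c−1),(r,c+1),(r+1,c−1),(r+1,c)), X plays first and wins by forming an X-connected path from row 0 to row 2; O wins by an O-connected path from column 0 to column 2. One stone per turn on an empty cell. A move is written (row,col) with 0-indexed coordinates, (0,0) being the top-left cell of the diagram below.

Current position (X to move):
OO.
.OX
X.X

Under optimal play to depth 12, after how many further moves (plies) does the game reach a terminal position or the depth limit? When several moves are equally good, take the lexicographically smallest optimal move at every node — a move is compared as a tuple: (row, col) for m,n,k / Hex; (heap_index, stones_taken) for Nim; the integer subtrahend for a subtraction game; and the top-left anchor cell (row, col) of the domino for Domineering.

PV length from [OO./.OX/X.X]: 1 ply

[OO./.OX/X.X] X move#1: (0,2):+1/OOX/.OX/X.X*, (1,0):-1/OO./XOX/X.X, (2,1):-1/OO./.OX/XXX
[OOX/.OX/X.X] end (terminal -1, O#2); searched OO./.OX/X.X to 12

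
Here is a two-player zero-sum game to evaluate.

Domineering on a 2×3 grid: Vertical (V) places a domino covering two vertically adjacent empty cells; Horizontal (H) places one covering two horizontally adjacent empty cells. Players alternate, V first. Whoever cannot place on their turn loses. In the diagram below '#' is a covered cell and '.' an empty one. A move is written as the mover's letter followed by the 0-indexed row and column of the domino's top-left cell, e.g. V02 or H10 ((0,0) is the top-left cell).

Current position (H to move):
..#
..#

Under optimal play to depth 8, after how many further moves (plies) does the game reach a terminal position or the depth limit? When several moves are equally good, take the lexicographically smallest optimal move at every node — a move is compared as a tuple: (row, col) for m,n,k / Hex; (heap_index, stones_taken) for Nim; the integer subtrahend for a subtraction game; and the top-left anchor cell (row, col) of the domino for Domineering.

PV length from [..#/..#]: 1 ply

[..#/..#] H move#1: H00:+1/###/..#*, H10:+1/..#/###
[###/..#] end (terminal -1, V#2); searched ..#/..# to 8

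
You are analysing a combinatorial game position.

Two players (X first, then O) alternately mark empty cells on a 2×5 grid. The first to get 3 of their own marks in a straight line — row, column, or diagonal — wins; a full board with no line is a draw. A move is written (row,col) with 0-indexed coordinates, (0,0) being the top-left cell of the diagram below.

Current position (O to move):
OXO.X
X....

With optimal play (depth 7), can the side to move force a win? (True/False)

O winning at [OXO.X/X....]: False

ply 1, O at OXO.X/X.... | (0,3)=+0→OXOOX/X....*; (1,1)=+0→OXO.X/XO...; (1,2)=+0→OXO.X/X.O..; (1,3)=+0→OXO.X/X..O.; (1,4)=+0→OXO.X/X...O
ply 2, X at OXOOX/X.... | (1,1)=+0→OXOOX/XX...*; (1,2)=+0→OXOOX/X.X..; (1,3)=+0→OXOOX/X..X.; (1,4)=+0→OXOOX/X...X
ply 3, O at OXOOX/XX... | (1,2)=+0→OXOOX/XXO..*; (1,3)=-1→OXOOX/XX.O.; (1,4)=-1→OXOOX/XX..O
ply 4, X at OXOOX/XXO.. | (1,3)=+0→OXOOX/XXOX.*; (1,4)=+0→OXOOX/XXO.X
ply 5, O at OXOOX/XXOX. | (1,4)=+0→OXOOX/XXOXO*
ply 6: OXOOX/XXOXO is terminal +0 (X); from OXO.X/X.... depth 7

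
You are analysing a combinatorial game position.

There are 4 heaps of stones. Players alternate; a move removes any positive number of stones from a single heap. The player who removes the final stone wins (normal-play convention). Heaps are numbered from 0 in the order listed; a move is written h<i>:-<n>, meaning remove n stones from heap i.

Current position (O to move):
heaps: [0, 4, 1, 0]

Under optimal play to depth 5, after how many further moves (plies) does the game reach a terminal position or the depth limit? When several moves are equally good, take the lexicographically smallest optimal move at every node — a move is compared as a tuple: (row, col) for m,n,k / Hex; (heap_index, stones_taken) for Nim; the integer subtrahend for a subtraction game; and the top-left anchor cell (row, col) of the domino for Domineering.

[(0,4,1,0)] O move#1: h1:-1:-1/(0,3,1,0), h1:-2:-1/(0,2,1,0), h1:-3:+1/(0,1,1,0)*, h1:-4:-1/(0,0,1,0), h2:-1:-1/(0,4,0,0)
[(0,1,1,0)] X move#2: h1:-1:-1/(0,0,1,0)*, h2:-1:-1/(0,1,0,0)
[(0,0,1,0)] O move#3: h2:-1:+1/(0,0,0,0)*
[(0,0,0,0)] end (terminal -1, X#4); searched (0,4,1,0) to 5

PV length from [(0,4,1,0)]: 3 plies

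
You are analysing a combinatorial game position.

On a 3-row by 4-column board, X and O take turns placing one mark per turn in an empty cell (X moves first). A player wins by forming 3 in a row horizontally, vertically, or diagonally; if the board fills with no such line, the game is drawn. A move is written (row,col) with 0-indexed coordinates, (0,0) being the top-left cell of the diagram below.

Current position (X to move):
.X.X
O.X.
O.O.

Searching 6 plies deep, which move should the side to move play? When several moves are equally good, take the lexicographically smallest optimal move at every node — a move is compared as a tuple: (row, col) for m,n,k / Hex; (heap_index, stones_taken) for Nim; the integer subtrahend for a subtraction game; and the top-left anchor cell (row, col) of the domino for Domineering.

[.X.X/O.X./O.O.] X move#1: (0,0):-1/XX.X/O.X./O.O., (0,2):+1/.XXX/O.X./O.O.*, (1,1):-1/.X.X/OXX./O.O., (1,3):-1/.X.X/O.XX/O.O., (2,1):+1/.X.X/O.X./OXO., (2,3):+1/.X.X/O.X./O.OX
[.XXX/O.X./O.O.] end (terminal -1, O#2); searched .X.X/O.X./O.O. to 6

X's best at [.X.X/O.X./O.O.]: (0,2)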